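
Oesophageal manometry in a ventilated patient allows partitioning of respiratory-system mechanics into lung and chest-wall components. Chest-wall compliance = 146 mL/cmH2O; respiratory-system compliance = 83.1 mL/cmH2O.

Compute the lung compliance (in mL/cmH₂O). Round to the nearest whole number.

193

1/CL = 1/Crs − 1/Ccw.
1/CL = 1/83.1 − 1/146 = 0.005184.
CL = 192.9 mL/cmH2O.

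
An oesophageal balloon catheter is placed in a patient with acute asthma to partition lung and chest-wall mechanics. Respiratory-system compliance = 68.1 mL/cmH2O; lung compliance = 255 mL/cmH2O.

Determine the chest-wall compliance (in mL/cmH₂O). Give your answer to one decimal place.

92.9

1/Ccw = 1/Crs − 1/CL.
1/Ccw = 1/68.1 − 1/255 = 0.01076.
Ccw = 92.937 mL/cmH2O.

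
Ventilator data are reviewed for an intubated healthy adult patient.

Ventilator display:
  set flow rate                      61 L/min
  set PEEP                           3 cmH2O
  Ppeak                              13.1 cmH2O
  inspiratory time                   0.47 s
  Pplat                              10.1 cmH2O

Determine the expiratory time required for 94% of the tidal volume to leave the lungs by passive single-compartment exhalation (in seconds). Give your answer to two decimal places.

Flow: 61 L/min ÷ 60 = 1.0167 L/s.
Vt = flow × Ti = 1.0167 L/s × 0.47 s × 1000 mL/L = 477.85 mL.
R = (PIP − Pplat)/V̇ = (13.1 − 10.1) / 1.0167 = 3.0/1.0167 = 2.951 cmH2O·s/L.
C = Vt/(Pplat − PEEP) = 477.85 / (10.1 − 3) = 477.85/7.1 = 67.303 mL/cmH2O.
τ = R × C = 2.951 × 0.0673 L/cmH2O = 0.1986 s.
t = −τ·ln(1 − 0.94) = −0.1986·ln(0.06) = 0.5587 s.

0.56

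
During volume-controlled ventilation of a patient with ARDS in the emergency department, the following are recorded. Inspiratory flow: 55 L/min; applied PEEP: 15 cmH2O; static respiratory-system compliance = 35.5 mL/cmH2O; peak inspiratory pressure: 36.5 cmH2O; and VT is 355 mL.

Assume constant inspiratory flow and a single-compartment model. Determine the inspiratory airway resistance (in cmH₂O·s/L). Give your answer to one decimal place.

Flow: 55 L/min ÷ 60 = 0.9167 L/s.
Equation of motion (constant flow): PIP = Vt/C + R·V̇ + PEEP.
R·V̇ = PIP − Vt/C − PEEP = 36.5 − 355/35.5 − 15 = 36.5 − 10.0 − 15 = 11.5 cmH2O.
R = 11.5 / 0.9167 = 12.545 cmH2O·s/L.

12.5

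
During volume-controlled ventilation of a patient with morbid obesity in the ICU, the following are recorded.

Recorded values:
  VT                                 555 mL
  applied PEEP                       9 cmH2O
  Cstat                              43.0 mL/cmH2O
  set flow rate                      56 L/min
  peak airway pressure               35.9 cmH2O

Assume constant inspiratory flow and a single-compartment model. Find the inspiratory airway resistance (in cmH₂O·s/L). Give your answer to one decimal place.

15.0

Flow: 56 L/min ÷ 60 = 0.9333 L/s.
Equation of motion (constant flow): PIP = Vt/C + R·V̇ + PEEP.
R·V̇ = PIP − Vt/C − PEEP = 35.9 − 555/43.0 − 9 = 35.9 − 12.907 − 9 = 13.993 cmH2O.
R = 13.993 / 0.9333 = 14.993 cmH2O·s/L.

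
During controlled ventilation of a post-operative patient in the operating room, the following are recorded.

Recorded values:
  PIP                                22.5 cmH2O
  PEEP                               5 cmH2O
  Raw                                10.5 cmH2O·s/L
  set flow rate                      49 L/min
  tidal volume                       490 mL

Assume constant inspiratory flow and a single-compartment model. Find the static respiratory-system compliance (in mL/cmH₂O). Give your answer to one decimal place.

Flow: 49 L/min ÷ 60 = 0.8167 L/s.
Equation of motion (constant flow): PIP = Vt/C + R·V̇ + PEEP.
Vt/C = PIP − R·V̇ − PEEP = 22.5 − 10.5×0.8167 − 5 = 22.5 − 8.575 − 5 = 8.925 cmH2O.
C = Vt / 8.925 = 490 / 8.925 = 54.902 mL/cmH2O.

54.9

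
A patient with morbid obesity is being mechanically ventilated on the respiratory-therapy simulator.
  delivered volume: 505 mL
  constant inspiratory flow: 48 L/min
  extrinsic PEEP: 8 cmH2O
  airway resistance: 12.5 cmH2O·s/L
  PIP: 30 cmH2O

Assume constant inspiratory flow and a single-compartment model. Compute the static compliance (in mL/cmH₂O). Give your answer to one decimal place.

42.1

Flow: 48 L/min ÷ 60 = 0.8 L/s.
Equation of motion (constant flow): PIP = Vt/C + R·V̇ + PEEP.
Vt/C = PIP − R·V̇ − PEEP = 30 − 12.5×0.8 − 8 = 30 − 10.0 − 8 = 12.0 cmH2O.
C = Vt / 12.0 = 505 / 12.0 = 42.083 mL/cmH2O.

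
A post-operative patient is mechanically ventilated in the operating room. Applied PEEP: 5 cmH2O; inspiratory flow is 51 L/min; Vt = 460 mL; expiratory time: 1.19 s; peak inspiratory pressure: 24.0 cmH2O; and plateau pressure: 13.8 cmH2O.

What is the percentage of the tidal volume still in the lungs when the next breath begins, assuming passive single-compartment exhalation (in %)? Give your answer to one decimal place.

15.0

Flow: 51 L/min ÷ 60 = 0.85 L/s.
R = (PIP − Pplat)/V̇ = (24.0 − 13.8) / 0.85 = 10.2/0.85 = 12.0 cmH2O·s/L.
C = Vt/(Pplat − PEEP) = 460.0 / (13.8 − 5) = 460.0/8.8 = 52.273 mL/cmH2O.
τ = R × C = 12.0 × 0.05227 L/cmH2O = 0.6272 s.
Fraction remaining at end-expiration = e^(−Te/τ) = e^(−1.19/0.6272) = 0.15 → 15.0%.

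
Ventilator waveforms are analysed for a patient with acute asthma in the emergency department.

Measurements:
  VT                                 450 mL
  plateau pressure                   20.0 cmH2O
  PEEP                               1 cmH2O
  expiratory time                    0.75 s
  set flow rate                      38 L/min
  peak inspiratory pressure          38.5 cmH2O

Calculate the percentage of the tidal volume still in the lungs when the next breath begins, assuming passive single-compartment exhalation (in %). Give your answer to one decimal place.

33.8

Flow: 38 L/min ÷ 60 = 0.6333 L/s.
R = (PIP − Pplat)/V̇ = (38.5 − 20.0) / 0.6333 = 18.5/0.6333 = 29.212 cmH2O·s/L.
C = Vt/(Pplat − PEEP) = 450.0 / (20.0 − 1) = 450.0/19.0 = 23.684 mL/cmH2O.
τ = R × C = 29.212 × 0.02368 L/cmH2O = 0.6917 s.
Fraction remaining at end-expiration = e^(−Te/τ) = e^(−0.75/0.6917) = 0.3381 → 33.81%.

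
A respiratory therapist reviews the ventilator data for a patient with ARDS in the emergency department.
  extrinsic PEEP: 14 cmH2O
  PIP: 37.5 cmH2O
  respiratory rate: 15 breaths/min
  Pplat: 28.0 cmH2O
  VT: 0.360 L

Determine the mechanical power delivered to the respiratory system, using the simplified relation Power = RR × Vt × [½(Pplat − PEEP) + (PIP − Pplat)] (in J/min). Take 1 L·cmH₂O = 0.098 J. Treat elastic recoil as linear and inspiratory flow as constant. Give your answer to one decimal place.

8.7

Per-breath work = Vt × [½(Pplat−PEEP) + (PIP−Pplat)] = 0.360 × [0.5×14.0 + 9.5] = 0.360 × 16.5 = 5.94 L·cmH2O.
Power = 15 × 5.94 = 89.1 L·cmH2O/min.
× 0.098 J/(L·cmH2O) → 8.732 J/min.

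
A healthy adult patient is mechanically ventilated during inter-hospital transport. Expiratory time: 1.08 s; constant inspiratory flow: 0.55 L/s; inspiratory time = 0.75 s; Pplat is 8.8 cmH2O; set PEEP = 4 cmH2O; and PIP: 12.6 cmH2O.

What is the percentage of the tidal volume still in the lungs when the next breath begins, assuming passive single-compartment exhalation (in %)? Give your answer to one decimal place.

16.2

Vt = flow × Ti = 0.55 L/s × 0.75 s × 1000 mL/L = 412.5 mL.
R = (PIP − Pplat)/V̇ = (12.6 − 8.8) / 0.55 = 3.8/0.55 = 6.909 cmH2O·s/L.
C = Vt/(Pplat − PEEP) = 412.5 / (8.8 − 4) = 412.5/4.8 = 85.938 mL/cmH2O.
τ = R × C = 6.909 × 0.08594 L/cmH2O = 0.5938 s.
Fraction remaining at end-expiration = e^(−Te/τ) = e^(−1.08/0.5938) = 0.1622 → 16.22%.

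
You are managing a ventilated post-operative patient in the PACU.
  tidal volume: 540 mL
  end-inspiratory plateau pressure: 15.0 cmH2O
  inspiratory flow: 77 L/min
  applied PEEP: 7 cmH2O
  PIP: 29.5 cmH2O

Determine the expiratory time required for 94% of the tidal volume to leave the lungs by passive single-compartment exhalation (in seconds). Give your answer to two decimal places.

2.15

Flow: 77 L/min ÷ 60 = 1.2833 L/s.
R = (PIP − Pplat)/V̇ = (29.5 − 15.0) / 1.2833 = 14.5/1.2833 = 11.299 cmH2O·s/L.
C = Vt/(Pplat − PEEP) = 540.0 / (15.0 − 7) = 540.0/8.0 = 67.5 mL/cmH2O.
τ = R × C = 11.299 × 0.0675 L/cmH2O = 0.7627 s.
t = −τ·ln(1 − 0.94) = −0.7627·ln(0.06) = 2.146 s.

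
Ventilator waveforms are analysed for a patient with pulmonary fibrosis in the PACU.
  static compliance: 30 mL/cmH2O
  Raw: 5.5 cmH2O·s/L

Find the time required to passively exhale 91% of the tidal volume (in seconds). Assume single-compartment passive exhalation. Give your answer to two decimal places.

τ = R × C = 5.5 × 30 mL/cmH2O = 5.5 × 0.030 L/cmH2O = 0.165 s.
Exhaled fraction f = 1 − e^(−t/τ) → t = −τ·ln(1 − f) = −0.165·ln(0.09) = 0.3973 s.

0.40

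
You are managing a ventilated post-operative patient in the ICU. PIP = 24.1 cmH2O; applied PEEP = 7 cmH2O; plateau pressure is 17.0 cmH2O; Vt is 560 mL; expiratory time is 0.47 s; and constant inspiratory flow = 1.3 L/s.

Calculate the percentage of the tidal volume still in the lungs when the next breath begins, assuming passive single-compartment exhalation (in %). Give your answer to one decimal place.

R = (PIP − Pplat)/V̇ = (24.1 − 17.0) / 1.3 = 7.1/1.3 = 5.462 cmH2O·s/L.
C = Vt/(Pplat − PEEP) = 560.0 / (17.0 − 7) = 560.0/10.0 = 56.0 mL/cmH2O.
τ = R × C = 5.462 × 0.056 L/cmH2O = 0.3059 s.
Fraction remaining at end-expiration = e^(−Te/τ) = e^(−0.47/0.3059) = 0.2151 → 21.51%.

21.5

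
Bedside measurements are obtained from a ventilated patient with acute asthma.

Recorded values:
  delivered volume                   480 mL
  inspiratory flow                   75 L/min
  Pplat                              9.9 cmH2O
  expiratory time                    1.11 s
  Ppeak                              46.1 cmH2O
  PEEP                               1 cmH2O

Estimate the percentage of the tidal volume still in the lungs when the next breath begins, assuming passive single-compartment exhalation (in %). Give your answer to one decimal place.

Flow: 75 L/min ÷ 60 = 1.25 L/s.
R = (PIP − Pplat)/V̇ = (46.1 − 9.9) / 1.25 = 36.2/1.25 = 28.96 cmH2O·s/L.
C = Vt/(Pplat − PEEP) = 480.0 / (9.9 − 1) = 480.0/8.9 = 53.933 mL/cmH2O.
τ = R × C = 28.96 × 0.05393 L/cmH2O = 1.562 s.
Fraction remaining at end-expiration = e^(−Te/τ) = e^(−1.11/1.562) = 0.4913 → 49.13%.

49.1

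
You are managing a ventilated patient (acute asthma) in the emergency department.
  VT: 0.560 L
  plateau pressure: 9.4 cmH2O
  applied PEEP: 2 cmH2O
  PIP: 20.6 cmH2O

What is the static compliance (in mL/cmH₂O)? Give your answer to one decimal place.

Cstat = Vt / (Pplat − PEEP) = 560 / (9.4 − 2) = 560 / 7.4 = 75.676 mL/cmH2O.

75.7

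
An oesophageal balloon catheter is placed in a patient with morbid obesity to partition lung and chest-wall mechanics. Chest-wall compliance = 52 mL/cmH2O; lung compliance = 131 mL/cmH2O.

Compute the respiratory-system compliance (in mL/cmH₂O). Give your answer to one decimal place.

37.2

Lung and chest wall are elastances in series: 1/Crs = 1/CL + 1/Ccw.
1/Crs = 1/131 + 1/52 = 0.02686.
Crs = 37.23 mL/cmH2O.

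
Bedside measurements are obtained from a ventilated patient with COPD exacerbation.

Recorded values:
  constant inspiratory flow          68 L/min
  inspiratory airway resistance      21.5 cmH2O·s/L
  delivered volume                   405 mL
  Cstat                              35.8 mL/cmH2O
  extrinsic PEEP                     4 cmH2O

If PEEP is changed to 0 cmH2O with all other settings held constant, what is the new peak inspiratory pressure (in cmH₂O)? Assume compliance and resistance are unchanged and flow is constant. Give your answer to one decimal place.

Flow: 68 L/min ÷ 60 = 1.1333 L/s.
PIP = Vt/C + R·V̇ + PEEP (constant-flow equation of motion).
Only the baseline term changes: ΔPIP = ΔPEEP = 0 − 4 = -4.0 cmH2O.
Original PIP = 405/35.8 + 21.5×1.1333 + 4 = 39.679 cmH2O; new PIP = 39.679 + (-4.0) = 35.679 cmH2O.

35.7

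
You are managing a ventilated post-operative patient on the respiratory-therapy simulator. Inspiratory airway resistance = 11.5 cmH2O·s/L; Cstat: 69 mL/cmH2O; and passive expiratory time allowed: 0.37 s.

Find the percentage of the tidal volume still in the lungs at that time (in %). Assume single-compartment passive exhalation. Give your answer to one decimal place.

τ = R × C = 11.5 × 69 mL/cmH2O = 11.5 × 0.069 L/cmH2O = 0.7935 s.
Passive exhalation: V(t)/V₀ = e^(−t/τ) = e^(−0.37/0.7935) = 0.6273.
Fraction remaining = 0.6273 → 62.73%.

62.7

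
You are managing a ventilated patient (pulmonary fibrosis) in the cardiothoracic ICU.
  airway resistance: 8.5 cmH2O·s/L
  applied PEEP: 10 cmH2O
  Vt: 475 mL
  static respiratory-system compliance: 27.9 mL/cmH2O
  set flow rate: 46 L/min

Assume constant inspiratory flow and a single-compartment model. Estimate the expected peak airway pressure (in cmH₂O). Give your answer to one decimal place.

33.5

Flow: 46 L/min ÷ 60 = 0.7667 L/s.
Equation of motion (constant flow): PIP = Vt/C + R·V̇ + PEEP.
PIP = 475/27.9 + 8.5×0.7667 + 10 = 17.025 + 6.517 + 10 = 33.542 cmH2O.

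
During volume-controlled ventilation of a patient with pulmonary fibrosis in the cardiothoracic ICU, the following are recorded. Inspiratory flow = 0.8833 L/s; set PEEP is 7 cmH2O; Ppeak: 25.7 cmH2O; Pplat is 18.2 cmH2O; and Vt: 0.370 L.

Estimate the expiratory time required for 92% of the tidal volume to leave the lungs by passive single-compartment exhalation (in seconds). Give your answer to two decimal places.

R = (PIP − Pplat)/V̇ = (25.7 − 18.2) / 0.8833 = 7.5/0.8833 = 8.491 cmH2O·s/L.
C = Vt/(Pplat − PEEP) = 370.0 / (18.2 − 7) = 370.0/11.2 = 33.036 mL/cmH2O.
τ = R × C = 8.491 × 0.03304 L/cmH2O = 0.2805 s.
t = −τ·ln(1 − 0.92) = −0.2805·ln(0.08) = 0.7085 s.

0.71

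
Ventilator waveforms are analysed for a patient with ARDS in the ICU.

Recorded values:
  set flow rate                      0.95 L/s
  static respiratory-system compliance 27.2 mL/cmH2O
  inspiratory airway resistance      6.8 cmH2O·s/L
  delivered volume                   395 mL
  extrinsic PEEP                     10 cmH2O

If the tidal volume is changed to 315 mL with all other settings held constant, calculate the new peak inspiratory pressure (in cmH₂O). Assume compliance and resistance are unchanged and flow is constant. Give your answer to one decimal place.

PIP = Vt/C + R·V̇ + PEEP (constant-flow equation of motion).
Only the elastic term changes: ΔPIP = ΔVt / C = (315 − 395) / 27.2 = -2.941 cmH2O.
Original PIP = 395/27.2 + 6.8×0.95 + 10 = 30.982 cmH2O; new PIP = 30.982 + (-2.941) = 28.041 cmH2O.

28.0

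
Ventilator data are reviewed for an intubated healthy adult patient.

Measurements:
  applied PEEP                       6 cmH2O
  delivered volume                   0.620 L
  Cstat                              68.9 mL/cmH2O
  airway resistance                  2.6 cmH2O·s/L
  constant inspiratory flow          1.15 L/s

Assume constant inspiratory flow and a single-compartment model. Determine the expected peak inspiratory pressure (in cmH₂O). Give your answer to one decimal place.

Equation of motion (constant flow): PIP = Vt/C + R·V̇ + PEEP.
PIP = 620/68.9 + 2.6×1.15 + 6 = 8.999 + 2.99 + 6 = 17.989 cmH2O.

18.0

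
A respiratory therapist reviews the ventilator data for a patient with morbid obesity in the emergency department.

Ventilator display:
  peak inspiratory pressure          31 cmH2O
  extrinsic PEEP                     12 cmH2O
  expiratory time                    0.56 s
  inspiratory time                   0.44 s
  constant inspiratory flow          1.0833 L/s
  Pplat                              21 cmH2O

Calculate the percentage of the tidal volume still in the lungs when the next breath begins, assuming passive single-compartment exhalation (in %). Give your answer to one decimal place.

31.8

Vt = flow × Ti = 1.0833 L/s × 0.44 s × 1000 mL/L = 476.65 mL.
R = (PIP − Pplat)/V̇ = (31 − 21) / 1.0833 = 10.0/1.0833 = 9.231 cmH2O·s/L.
C = Vt/(Pplat − PEEP) = 476.65 / (21 − 12) = 476.65/9.0 = 52.961 mL/cmH2O.
τ = R × C = 9.231 × 0.05296 L/cmH2O = 0.4889 s.
Fraction remaining at end-expiration = e^(−Te/τ) = e^(−0.56/0.4889) = 0.3181 → 31.81%.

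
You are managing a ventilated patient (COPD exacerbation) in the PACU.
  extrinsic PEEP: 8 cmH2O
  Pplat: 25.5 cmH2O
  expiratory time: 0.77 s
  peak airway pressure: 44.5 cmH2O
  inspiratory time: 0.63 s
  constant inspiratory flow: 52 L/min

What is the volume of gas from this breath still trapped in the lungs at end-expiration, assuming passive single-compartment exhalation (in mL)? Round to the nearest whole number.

Flow: 52 L/min ÷ 60 = 0.8667 L/s.
Vt = flow × Ti = 0.8667 L/s × 0.63 s × 1000 mL/L = 546.02 mL.
R = (PIP − Pplat)/V̇ = (44.5 − 25.5) / 0.8667 = 19.0/0.8667 = 21.922 cmH2O·s/L.
C = Vt/(Pplat − PEEP) = 546.02 / (25.5 − 8) = 546.02/17.5 = 31.201 mL/cmH2O.
τ = R × C = 21.922 × 0.0312 L/cmH2O = 0.684 s.
Fraction remaining = e^(−Te/τ) = e^(−0.77/0.684) = 0.3244.
Trapped volume = 546.02 × 0.3244 = 177.13 mL.

177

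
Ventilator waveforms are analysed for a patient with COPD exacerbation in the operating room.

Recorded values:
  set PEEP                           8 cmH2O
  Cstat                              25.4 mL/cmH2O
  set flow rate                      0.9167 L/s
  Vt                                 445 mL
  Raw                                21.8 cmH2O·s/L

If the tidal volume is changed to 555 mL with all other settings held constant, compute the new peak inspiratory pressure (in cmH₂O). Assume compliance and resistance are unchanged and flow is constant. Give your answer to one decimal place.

49.8

PIP = Vt/C + R·V̇ + PEEP (constant-flow equation of motion).
Only the elastic term changes: ΔPIP = ΔVt / C = (555 − 445) / 25.4 = 4.331 cmH2O.
Original PIP = 445/25.4 + 21.8×0.9167 + 8 = 45.504 cmH2O; new PIP = 45.504 + (4.331) = 49.835 cmH2O.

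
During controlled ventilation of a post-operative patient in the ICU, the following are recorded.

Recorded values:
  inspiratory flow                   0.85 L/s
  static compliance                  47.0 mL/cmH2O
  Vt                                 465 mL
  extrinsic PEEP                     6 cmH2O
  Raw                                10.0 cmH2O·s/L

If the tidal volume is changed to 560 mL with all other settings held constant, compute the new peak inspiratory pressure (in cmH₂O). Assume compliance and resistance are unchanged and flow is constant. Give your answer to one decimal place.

PIP = Vt/C + R·V̇ + PEEP (constant-flow equation of motion).
Only the elastic term changes: ΔPIP = ΔVt / C = (560 − 465) / 47.0 = 2.021 cmH2O.
Original PIP = 465/47.0 + 10.0×0.85 + 6 = 24.394 cmH2O; new PIP = 24.394 + (2.021) = 26.415 cmH2O.

26.4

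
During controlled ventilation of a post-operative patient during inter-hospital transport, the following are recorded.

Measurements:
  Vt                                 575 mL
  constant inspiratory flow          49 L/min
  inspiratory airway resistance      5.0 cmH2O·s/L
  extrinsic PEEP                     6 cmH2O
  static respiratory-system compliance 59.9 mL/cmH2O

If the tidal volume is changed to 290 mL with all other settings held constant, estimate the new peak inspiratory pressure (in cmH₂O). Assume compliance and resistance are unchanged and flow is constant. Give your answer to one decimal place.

14.9

Flow: 49 L/min ÷ 60 = 0.8167 L/s.
PIP = Vt/C + R·V̇ + PEEP (constant-flow equation of motion).
Only the elastic term changes: ΔPIP = ΔVt / C = (290 − 575) / 59.9 = -4.758 cmH2O.
Original PIP = 575/59.9 + 5.0×0.8167 + 6 = 19.683 cmH2O; new PIP = 19.683 + (-4.758) = 14.925 cmH2O.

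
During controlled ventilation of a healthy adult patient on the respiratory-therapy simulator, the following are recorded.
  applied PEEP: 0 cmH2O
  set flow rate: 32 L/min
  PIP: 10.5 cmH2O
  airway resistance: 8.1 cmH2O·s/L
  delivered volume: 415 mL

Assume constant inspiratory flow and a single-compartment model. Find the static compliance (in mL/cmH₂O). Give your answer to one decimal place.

Flow: 32 L/min ÷ 60 = 0.5333 L/s.
Equation of motion (constant flow): PIP = Vt/C + R·V̇ + PEEP.
Vt/C = PIP − R·V̇ − PEEP = 10.5 − 8.1×0.5333 − 0 = 10.5 − 4.32 − 0 = 6.18 cmH2O.
C = Vt / 6.18 = 415 / 6.18 = 67.152 mL/cmH2O.

67.2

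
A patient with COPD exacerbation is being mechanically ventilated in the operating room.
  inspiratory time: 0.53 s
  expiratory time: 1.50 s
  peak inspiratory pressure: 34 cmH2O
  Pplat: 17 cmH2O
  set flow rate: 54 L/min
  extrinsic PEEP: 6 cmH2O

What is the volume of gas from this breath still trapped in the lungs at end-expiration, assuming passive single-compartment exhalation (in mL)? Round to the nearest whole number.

Flow: 54 L/min ÷ 60 = 0.9 L/s.
Vt = flow × Ti = 0.9 L/s × 0.53 s × 1000 mL/L = 477.0 mL.
R = (PIP − Pplat)/V̇ = (34 − 17) / 0.9 = 17.0/0.9 = 18.889 cmH2O·s/L.
C = Vt/(Pplat − PEEP) = 477.0 / (17 − 6) = 477.0/11.0 = 43.364 mL/cmH2O.
τ = R × C = 18.889 × 0.04336 L/cmH2O = 0.819 s.
Fraction remaining = e^(−Te/τ) = e^(−1.50/0.819) = 0.1602.
Trapped volume = 477.0 × 0.1602 = 76.415 mL.

76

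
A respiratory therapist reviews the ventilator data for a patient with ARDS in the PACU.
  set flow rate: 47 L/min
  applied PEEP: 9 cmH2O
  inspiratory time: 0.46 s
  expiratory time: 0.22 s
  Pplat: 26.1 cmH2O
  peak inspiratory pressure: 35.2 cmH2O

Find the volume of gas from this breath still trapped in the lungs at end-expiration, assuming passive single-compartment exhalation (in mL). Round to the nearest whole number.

147

Flow: 47 L/min ÷ 60 = 0.7833 L/s.
Vt = flow × Ti = 0.7833 L/s × 0.46 s × 1000 mL/L = 360.32 mL.
R = (PIP − Pplat)/V̇ = (35.2 − 26.1) / 0.7833 = 9.1/0.7833 = 11.618 cmH2O·s/L.
C = Vt/(Pplat − PEEP) = 360.32 / (26.1 − 9) = 360.32/17.1 = 21.071 mL/cmH2O.
τ = R × C = 11.618 × 0.02107 L/cmH2O = 0.2448 s.
Fraction remaining = e^(−Te/τ) = e^(−0.22/0.2448) = 0.4071.
Trapped volume = 360.32 × 0.4071 = 146.69 mL.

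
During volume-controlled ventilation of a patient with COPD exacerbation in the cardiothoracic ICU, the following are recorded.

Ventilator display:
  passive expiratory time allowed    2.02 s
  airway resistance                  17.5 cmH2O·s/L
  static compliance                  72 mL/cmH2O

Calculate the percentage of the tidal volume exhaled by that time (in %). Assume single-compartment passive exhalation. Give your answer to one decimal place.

τ = R × C = 17.5 × 72 mL/cmH2O = 17.5 × 0.072 L/cmH2O = 1.26 s.
Passive exhalation: V(t)/V₀ = e^(−t/τ) = e^(−2.02/1.26) = 0.2013.
Fraction exhaled = 1 − 0.2013 = 0.7987 → 79.87%.

79.9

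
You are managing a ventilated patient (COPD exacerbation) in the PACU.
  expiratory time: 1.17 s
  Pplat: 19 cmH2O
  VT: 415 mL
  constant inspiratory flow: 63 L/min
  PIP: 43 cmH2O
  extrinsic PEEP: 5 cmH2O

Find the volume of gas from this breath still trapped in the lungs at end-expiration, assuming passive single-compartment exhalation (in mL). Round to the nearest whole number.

Flow: 63 L/min ÷ 60 = 1.05 L/s.
R = (PIP − Pplat)/V̇ = (43 − 19) / 1.05 = 24.0/1.05 = 22.857 cmH2O·s/L.
C = Vt/(Pplat − PEEP) = 415.0 / (19 − 5) = 415.0/14.0 = 29.643 mL/cmH2O.
τ = R × C = 22.857 × 0.02964 L/cmH2O = 0.6775 s.
Fraction remaining = e^(−Te/τ) = e^(−1.17/0.6775) = 0.1778.
Trapped volume = 415.0 × 0.1778 = 73.787 mL.

74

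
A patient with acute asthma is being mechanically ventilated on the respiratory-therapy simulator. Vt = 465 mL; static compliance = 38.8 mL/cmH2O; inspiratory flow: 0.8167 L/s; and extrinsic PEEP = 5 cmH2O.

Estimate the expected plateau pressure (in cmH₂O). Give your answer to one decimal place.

Pplat = PEEP + Vt / Cstat = 5 + 465 / 38.8 = 5 + 11.985 = 16.985 cmH2O.

17.0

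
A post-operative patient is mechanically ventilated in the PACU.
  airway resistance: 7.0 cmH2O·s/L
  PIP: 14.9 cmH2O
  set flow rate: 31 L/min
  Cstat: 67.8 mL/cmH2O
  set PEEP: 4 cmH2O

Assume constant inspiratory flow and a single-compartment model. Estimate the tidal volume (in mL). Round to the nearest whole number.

Flow: 31 L/min ÷ 60 = 0.5167 L/s.
Equation of motion (constant flow): PIP = Vt/C + R·V̇ + PEEP.
Vt/C = PIP − R·V̇ − PEEP = 14.9 − 3.617 − 4 = 7.283 cmH2O.
Vt = C × 7.283 = 67.8 × 7.283 = 493.79 mL.

494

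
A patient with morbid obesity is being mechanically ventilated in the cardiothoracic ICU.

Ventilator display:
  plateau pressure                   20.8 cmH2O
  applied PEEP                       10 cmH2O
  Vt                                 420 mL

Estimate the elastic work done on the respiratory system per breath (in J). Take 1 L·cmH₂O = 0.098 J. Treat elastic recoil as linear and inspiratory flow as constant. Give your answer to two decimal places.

0.22

Elastic work ≈ ½ × (Pplat − PEEP) × Vt = 0.5 × (20.8 − 10) × 0.420 L = 0.5 × 10.8 × 0.420 = 2.268 L·cmH2O.
× 0.098 J/(L·cmH2O) → 0.2223 J.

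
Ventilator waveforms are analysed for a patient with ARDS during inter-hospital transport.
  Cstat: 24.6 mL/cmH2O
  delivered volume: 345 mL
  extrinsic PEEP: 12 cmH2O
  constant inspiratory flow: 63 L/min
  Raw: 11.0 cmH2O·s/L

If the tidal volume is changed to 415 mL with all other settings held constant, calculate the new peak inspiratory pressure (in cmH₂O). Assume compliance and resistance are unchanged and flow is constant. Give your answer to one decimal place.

Flow: 63 L/min ÷ 60 = 1.05 L/s.
PIP = Vt/C + R·V̇ + PEEP (constant-flow equation of motion).
Only the elastic term changes: ΔPIP = ΔVt / C = (415 − 345) / 24.6 = 2.846 cmH2O.
Original PIP = 345/24.6 + 11.0×1.05 + 12 = 37.574 cmH2O; new PIP = 37.574 + (2.846) = 40.42 cmH2O.

40.4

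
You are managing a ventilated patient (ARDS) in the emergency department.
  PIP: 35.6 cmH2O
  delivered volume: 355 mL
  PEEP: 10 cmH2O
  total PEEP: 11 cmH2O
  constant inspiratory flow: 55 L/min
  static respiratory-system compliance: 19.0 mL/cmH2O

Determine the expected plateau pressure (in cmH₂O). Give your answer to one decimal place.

29.7

End-expiratory occlusion gives total PEEP = 11 cmH2O (intrinsic PEEP = 11 − 10 = 1). Use total PEEP for the elastic gradient.
Pplat = PEEPtotal + Vt / Cstat = 11 + 355 / 19.0 = 11 + 18.684 = 29.684 cmH2O.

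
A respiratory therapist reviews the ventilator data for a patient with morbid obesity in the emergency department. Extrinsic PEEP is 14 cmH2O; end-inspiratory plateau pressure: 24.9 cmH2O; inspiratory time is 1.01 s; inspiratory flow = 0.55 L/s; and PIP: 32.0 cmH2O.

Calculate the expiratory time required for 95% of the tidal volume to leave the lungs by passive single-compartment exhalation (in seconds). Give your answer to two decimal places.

1.97

Vt = flow × Ti = 0.55 L/s × 1.01 s × 1000 mL/L = 555.5 mL.
R = (PIP − Pplat)/V̇ = (32.0 − 24.9) / 0.55 = 7.1/0.55 = 12.909 cmH2O·s/L.
C = Vt/(Pplat − PEEP) = 555.5 / (24.9 − 14) = 555.5/10.9 = 50.963 mL/cmH2O.
τ = R × C = 12.909 × 0.05096 L/cmH2O = 0.6578 s.
t = −τ·ln(1 − 0.95) = −0.6578·ln(0.05) = 1.971 s.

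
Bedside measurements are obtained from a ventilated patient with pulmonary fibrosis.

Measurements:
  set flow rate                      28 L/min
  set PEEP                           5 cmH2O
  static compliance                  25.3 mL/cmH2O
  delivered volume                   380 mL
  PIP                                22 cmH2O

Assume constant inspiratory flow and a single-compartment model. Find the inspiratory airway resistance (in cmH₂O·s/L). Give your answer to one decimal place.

Flow: 28 L/min ÷ 60 = 0.4667 L/s.
Equation of motion (constant flow): PIP = Vt/C + R·V̇ + PEEP.
R·V̇ = PIP − Vt/C − PEEP = 22 − 380/25.3 − 5 = 22 − 15.02 − 5 = 1.98 cmH2O.
R = 1.98 / 0.4667 = 4.243 cmH2O·s/L.

4.2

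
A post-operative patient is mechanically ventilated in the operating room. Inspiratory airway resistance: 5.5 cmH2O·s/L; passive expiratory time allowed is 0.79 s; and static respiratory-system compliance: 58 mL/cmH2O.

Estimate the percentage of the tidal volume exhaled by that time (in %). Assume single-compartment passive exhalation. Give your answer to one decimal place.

τ = R × C = 5.5 × 58 mL/cmH2O = 5.5 × 0.058 L/cmH2O = 0.319 s.
Passive exhalation: V(t)/V₀ = e^(−t/τ) = e^(−0.79/0.319) = 0.08404.
Fraction exhaled = 1 − 0.08404 = 0.916 → 91.6%.

91.6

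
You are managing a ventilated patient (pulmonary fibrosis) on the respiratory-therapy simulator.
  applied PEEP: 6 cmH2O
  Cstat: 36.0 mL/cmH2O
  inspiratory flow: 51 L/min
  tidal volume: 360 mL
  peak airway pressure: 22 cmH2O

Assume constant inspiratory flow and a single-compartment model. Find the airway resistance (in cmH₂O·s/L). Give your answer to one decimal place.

7.1

Flow: 51 L/min ÷ 60 = 0.85 L/s.
Equation of motion (constant flow): PIP = Vt/C + R·V̇ + PEEP.
R·V̇ = PIP − Vt/C − PEEP = 22 − 360/36.0 − 6 = 22 − 10.0 − 6 = 6.0 cmH2O.
R = 6.0 / 0.85 = 7.059 cmH2O·s/L.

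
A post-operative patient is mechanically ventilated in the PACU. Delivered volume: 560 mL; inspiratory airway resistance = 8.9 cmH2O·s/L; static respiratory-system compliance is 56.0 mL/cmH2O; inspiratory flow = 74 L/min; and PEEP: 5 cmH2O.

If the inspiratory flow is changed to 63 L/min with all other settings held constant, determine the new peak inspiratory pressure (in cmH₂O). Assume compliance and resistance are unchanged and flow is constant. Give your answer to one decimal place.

Flow: 74 L/min ÷ 60 = 1.2333 L/s.
New flow: 63 L/min ÷ 60 = 1.05 L/s.
PIP = Vt/C + R·V̇ + PEEP (constant-flow equation of motion).
Only the resistive term changes: ΔPIP = R × ΔV̇ = 8.9 × (1.05 − 1.2333) = 8.9 × -0.1833 = -1.631 cmH2O.
Original PIP = 560/56.0 + 8.9×1.2333 + 5 = 25.976 cmH2O; new PIP = 25.976 + (-1.631) = 24.345 cmH2O.

24.3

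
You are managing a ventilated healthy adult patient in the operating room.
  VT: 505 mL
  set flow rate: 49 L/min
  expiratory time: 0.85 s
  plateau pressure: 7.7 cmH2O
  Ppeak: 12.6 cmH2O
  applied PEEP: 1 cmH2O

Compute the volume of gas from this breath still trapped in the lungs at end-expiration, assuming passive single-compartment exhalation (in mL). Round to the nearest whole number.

77

Flow: 49 L/min ÷ 60 = 0.8167 L/s.
R = (PIP − Pplat)/V̇ = (12.6 − 7.7) / 0.8167 = 4.9/0.8167 = 6.0 cmH2O·s/L.
C = Vt/(Pplat − PEEP) = 505.0 / (7.7 − 1) = 505.0/6.7 = 75.373 mL/cmH2O.
τ = R × C = 6.0 × 0.07537 L/cmH2O = 0.4522 s.
Fraction remaining = e^(−Te/τ) = e^(−0.85/0.4522) = 0.1526.
Trapped volume = 505.0 × 0.1526 = 77.063 mL.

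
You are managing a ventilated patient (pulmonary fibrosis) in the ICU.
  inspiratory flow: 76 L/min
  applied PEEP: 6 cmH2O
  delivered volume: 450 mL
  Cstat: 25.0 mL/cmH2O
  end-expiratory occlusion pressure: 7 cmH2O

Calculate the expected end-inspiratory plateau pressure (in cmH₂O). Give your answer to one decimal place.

25.0

End-expiratory occlusion gives total PEEP = 7 cmH2O (intrinsic PEEP = 7 − 6 = 1). Use total PEEP for the elastic gradient.
Pplat = PEEPtotal + Vt / Cstat = 7 + 450 / 25.0 = 7 + 18.0 = 25.0 cmH2O.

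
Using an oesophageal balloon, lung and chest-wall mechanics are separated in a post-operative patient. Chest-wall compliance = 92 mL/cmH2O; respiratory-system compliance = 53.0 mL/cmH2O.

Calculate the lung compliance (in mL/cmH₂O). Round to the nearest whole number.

1/CL = 1/Crs − 1/Ccw.
1/CL = 1/53.0 − 1/92 = 0.007998.
CL = 125.03 mL/cmH2O.

125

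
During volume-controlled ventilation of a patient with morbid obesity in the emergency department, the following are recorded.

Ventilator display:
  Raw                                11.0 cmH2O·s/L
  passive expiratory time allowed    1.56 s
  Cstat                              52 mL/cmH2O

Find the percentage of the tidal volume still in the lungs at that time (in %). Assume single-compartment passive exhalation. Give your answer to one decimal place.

6.5

τ = R × C = 11.0 × 52 mL/cmH2O = 11.0 × 0.052 L/cmH2O = 0.572 s.
Passive exhalation: V(t)/V₀ = e^(−t/τ) = e^(−1.56/0.572) = 0.0654.
Fraction remaining = 0.0654 → 6.54%.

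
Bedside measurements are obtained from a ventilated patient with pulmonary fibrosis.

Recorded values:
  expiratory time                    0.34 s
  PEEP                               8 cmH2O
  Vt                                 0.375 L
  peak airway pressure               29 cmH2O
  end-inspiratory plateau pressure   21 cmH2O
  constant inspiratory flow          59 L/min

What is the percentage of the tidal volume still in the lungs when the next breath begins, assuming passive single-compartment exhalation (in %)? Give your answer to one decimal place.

Flow: 59 L/min ÷ 60 = 0.9833 L/s.
R = (PIP − Pplat)/V̇ = (29 − 21) / 0.9833 = 8.0/0.9833 = 8.136 cmH2O·s/L.
C = Vt/(Pplat − PEEP) = 375.0 / (21 − 8) = 375.0/13.0 = 28.846 mL/cmH2O.
τ = R × C = 8.136 × 0.02885 L/cmH2O = 0.2347 s.
Fraction remaining at end-expiration = e^(−Te/τ) = e^(−0.34/0.2347) = 0.2349 → 23.49%.

23.5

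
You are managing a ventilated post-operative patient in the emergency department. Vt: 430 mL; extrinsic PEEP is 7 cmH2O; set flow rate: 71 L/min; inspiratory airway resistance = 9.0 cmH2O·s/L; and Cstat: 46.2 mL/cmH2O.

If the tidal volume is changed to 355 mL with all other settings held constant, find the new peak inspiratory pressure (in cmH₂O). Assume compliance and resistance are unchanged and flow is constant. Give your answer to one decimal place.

Flow: 71 L/min ÷ 60 = 1.1833 L/s.
PIP = Vt/C + R·V̇ + PEEP (constant-flow equation of motion).
Only the elastic term changes: ΔPIP = ΔVt / C = (355 − 430) / 46.2 = -1.623 cmH2O.
Original PIP = 430/46.2 + 9.0×1.1833 + 7 = 26.957 cmH2O; new PIP = 26.957 + (-1.623) = 25.334 cmH2O.

25.3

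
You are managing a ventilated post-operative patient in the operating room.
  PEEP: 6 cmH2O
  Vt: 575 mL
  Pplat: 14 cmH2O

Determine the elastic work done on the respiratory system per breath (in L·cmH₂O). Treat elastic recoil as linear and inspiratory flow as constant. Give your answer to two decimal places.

2.30

Elastic work ≈ ½ × (Pplat − PEEP) × Vt = 0.5 × (14 − 6) × 0.575 L = 0.5 × 8.0 × 0.575 = 2.3 L·cmH2O.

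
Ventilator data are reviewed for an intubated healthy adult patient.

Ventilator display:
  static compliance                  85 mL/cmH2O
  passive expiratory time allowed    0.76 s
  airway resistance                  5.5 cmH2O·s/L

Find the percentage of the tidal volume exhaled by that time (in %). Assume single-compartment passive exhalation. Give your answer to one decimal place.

80.3

τ = R × C = 5.5 × 85 mL/cmH2O = 5.5 × 0.085 L/cmH2O = 0.4675 s.
Passive exhalation: V(t)/V₀ = e^(−t/τ) = e^(−0.76/0.4675) = 0.1968.
Fraction exhaled = 1 − 0.1968 = 0.8032 → 80.32%.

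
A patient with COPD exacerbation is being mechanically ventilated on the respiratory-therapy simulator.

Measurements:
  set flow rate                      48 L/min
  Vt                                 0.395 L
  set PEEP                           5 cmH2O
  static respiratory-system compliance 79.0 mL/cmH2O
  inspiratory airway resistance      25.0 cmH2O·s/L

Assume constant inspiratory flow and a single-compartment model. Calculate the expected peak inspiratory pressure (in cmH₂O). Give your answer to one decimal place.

30.0

Flow: 48 L/min ÷ 60 = 0.8 L/s.
Equation of motion (constant flow): PIP = Vt/C + R·V̇ + PEEP.
PIP = 395/79.0 + 25.0×0.8 + 5 = 5.0 + 20.0 + 5 = 30.0 cmH2O.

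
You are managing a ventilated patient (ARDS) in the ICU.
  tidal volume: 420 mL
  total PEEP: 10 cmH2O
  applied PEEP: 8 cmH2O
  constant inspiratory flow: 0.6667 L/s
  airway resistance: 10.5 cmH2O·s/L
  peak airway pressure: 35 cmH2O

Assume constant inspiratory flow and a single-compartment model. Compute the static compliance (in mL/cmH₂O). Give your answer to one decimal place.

Total PEEP = 10 cmH2O (set 8 + intrinsic 2); this is the baseline alveolar pressure.
Equation of motion (constant flow): PIP = Vt/C + R·V̇ + PEEP.
Vt/C = PIP − R·V̇ − PEEP = 35 − 10.5×0.6667 − 10 = 35 − 7.0 − 10 = 18.0 cmH2O.
C = Vt / 18.0 = 420 / 18.0 = 23.333 mL/cmH2O.

23.3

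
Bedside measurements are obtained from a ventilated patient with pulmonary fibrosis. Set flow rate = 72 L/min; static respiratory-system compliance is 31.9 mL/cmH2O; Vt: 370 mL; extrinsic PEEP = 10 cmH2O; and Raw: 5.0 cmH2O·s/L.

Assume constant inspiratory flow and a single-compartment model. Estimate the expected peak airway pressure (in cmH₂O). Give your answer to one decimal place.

Flow: 72 L/min ÷ 60 = 1.2 L/s.
Equation of motion (constant flow): PIP = Vt/C + R·V̇ + PEEP.
PIP = 370/31.9 + 5.0×1.2 + 10 = 11.599 + 6.0 + 10 = 27.599 cmH2O.

27.6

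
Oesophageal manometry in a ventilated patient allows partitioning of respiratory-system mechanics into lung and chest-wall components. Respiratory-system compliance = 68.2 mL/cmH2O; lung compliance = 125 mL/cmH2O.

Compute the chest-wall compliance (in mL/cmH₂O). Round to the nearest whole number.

1/Ccw = 1/Crs − 1/CL.
1/Ccw = 1/68.2 − 1/125 = 0.006663.
Ccw = 150.08 mL/cmH2O.

150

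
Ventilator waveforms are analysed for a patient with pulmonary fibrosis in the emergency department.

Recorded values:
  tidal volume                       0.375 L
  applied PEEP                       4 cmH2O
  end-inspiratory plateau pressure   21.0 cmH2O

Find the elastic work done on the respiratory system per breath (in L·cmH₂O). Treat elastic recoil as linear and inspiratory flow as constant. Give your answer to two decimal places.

Elastic work ≈ ½ × (Pplat − PEEP) × Vt = 0.5 × (21.0 − 4) × 0.375 L = 0.5 × 17.0 × 0.375 = 3.188 L·cmH2O.

3.19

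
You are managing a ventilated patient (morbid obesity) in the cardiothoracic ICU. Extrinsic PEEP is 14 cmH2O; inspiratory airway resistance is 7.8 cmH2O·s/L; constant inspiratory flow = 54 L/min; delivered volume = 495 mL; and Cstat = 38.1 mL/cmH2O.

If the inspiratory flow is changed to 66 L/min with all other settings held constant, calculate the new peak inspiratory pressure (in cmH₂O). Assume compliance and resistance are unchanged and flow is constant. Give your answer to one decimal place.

35.6

Flow: 54 L/min ÷ 60 = 0.9 L/s.
New flow: 66 L/min ÷ 60 = 1.1 L/s.
PIP = Vt/C + R·V̇ + PEEP (constant-flow equation of motion).
Only the resistive term changes: ΔPIP = R × ΔV̇ = 7.8 × (1.1 − 0.9) = 7.8 × 0.2 = 1.56 cmH2O.
Original PIP = 495/38.1 + 7.8×0.9 + 14 = 34.012 cmH2O; new PIP = 34.012 + (1.56) = 35.572 cmH2O.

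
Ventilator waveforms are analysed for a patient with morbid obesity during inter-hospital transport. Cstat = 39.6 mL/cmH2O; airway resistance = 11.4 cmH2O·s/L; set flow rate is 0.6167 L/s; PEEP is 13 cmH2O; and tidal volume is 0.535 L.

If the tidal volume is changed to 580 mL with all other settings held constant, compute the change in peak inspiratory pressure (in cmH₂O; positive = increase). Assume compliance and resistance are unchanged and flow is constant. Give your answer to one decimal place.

PIP = Vt/C + R·V̇ + PEEP (constant-flow equation of motion).
Only the elastic term changes: ΔPIP = ΔVt / C = (580 − 535) / 39.6 = 1.136 cmH2O.

1.1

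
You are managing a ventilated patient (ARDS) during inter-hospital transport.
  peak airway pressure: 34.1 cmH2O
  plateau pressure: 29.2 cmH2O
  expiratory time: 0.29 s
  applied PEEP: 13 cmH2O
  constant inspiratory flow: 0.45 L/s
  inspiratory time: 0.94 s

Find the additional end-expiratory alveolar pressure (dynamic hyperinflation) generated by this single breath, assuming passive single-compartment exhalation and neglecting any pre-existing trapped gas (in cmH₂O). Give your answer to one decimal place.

5.8

Vt = flow × Ti = 0.45 L/s × 0.94 s × 1000 mL/L = 423.0 mL.
R = (PIP − Pplat)/V̇ = (34.1 − 29.2) / 0.45 = 4.9/0.45 = 10.889 cmH2O·s/L.
C = Vt/(Pplat − PEEP) = 423.0 / (29.2 − 13) = 423.0/16.2 = 26.111 mL/cmH2O.
τ = R × C = 10.889 × 0.02611 L/cmH2O = 0.2843 s.
Fraction remaining = e^(−Te/τ) = e^(−0.29/0.2843) = 0.3606; trapped volume = 423.0 × 0.3606 = 152.53 mL.
Additional alveolar pressure from trapping ≈ V_trapped / C = 152.53 / 26.111 = 5.842 cmH2O.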